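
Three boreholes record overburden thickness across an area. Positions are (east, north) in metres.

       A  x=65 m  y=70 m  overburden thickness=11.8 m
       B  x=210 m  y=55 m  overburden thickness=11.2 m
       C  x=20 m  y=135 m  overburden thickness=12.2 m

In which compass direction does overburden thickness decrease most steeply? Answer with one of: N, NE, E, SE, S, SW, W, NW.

With d = a·x + b·y + c and A as origin, the differences give:
  145·a + (-15)·b = -0.6
  (-45)·a + 65·b = +0.4
Eliminate b (×65 and ×(-15), subtract): 8750·a = -33.00 → a = ∂d/∂x = -0.003771
Back-substitute: b = ∂d/∂y = +0.003543.
Steepest decrease is along −∇f = (+0.003771 E, -0.003543 N) → southeast.

SE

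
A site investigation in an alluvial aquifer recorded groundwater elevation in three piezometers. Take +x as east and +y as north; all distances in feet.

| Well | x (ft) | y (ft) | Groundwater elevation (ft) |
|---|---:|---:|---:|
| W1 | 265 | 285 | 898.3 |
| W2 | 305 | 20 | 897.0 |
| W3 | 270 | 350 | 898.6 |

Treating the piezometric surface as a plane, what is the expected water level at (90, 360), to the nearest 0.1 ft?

898.9 ft

Taking W1 as reference: W2−W1 = (40, -265, -1.3); W3−W1 = (5, 65, +0.3).
Solve a·Δx + b·Δy = Δh: det = 40·65 − 5·(-265) = 3925.
∂h/∂x = [(-1.3)·65 − (+0.3)·(-265)] / 3925 = -0.001274
∂h/∂y = [40·(+0.3) − 5·(-1.3)] / 3925 = +0.004713
h(90, 360) = 898.3 + (-0.001274)·(-175) + (+0.004713)·(75) = 898.3 +0.223 +0.354 = 898.876 ft.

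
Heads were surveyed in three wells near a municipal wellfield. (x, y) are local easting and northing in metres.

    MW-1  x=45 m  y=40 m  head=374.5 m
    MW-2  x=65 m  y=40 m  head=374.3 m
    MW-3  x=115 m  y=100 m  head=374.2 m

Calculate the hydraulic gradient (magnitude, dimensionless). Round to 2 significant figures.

0.012

Three-point gradient (reference MW-1): Δ to MW-2 = (20, 0, -0.2), Δ to MW-3 = (70, 60, -0.3).
∂h/∂x = -0.010000, ∂h/∂y = +0.006667 (det = 1200).
|∇h| = √(-0.010000² + 0.006667²) = 0.01202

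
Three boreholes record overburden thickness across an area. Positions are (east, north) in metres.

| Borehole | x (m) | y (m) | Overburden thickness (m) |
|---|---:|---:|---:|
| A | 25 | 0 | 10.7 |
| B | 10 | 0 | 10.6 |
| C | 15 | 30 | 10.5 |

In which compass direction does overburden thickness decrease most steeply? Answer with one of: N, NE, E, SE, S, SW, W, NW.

Differences from A: to B (Δx, Δy, Δh) = (-15, 0, -0.1); to C = (-10, 30, -0.2).
Solve a·Δx + b·Δy = Δd: det = (-15)·30 − (-10)·0 = -450.
∂d/∂x = [(-0.1)·30 − (-0.2)·0] / -450 = +0.006667
∂d/∂y = [(-15)·(-0.2) − (-10)·(-0.1)] / -450 = -0.004444
Steepest decrease is along −∇f = (-0.006667 E, +0.004444 N) → northwest.

NW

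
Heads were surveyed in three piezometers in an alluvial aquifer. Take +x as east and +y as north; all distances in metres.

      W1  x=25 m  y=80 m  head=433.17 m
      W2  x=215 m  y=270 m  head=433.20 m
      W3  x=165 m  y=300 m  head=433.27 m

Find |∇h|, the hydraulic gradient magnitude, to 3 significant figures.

0.00127

Taking W1 as reference: W2−W1 = (190, 190, +0.03); W3−W1 = (140, 220, +0.10).
Solve a·Δx + b·Δy = Δh: det = 190·220 − 140·190 = 15200.
∂h/∂x = [(+0.03)·220 − (+0.10)·190] / 15200 = -0.0008158
∂h/∂y = [190·(+0.10) − 140·(+0.03)] / 15200 = +0.0009737
|∇h| = √(-0.0008158² + 0.0009737²) = 0.00127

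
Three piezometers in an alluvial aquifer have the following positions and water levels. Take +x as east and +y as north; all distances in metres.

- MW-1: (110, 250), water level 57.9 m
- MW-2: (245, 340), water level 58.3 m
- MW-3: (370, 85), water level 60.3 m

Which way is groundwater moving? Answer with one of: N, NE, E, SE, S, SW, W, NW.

NW

Differences from MW-1: to MW-2 (Δx, Δy, Δh) = (135, 90, +0.4); to MW-3 = (260, -165, +2.4).
Determinant of the coordinate differences = 135·(-165) − 260·90 = -45675.
∂h/∂x = [(+0.4)·(-165) − (+2.4)·90] / -45675 = +0.006174
∂h/∂y = [135·(+2.4) − 260·(+0.4)] / -45675 = -0.004817
Flow = −∇h = (-0.006174 east, +0.004817 north), which points northwest.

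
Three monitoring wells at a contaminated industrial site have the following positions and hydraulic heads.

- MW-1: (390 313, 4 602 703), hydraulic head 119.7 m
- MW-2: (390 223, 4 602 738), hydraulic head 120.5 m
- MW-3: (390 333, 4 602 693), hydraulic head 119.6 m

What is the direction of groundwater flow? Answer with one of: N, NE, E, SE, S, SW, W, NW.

NE

Three-point gradient (reference MW-1): Δ to MW-2 = (-90, 35, +0.8), Δ to MW-3 = (20, -10, -0.1).
∂h/∂x = -0.02250, ∂h/∂y = -0.03500 (det = 200).
Flow = −∇h = (+0.02250 east, +0.03500 north), which points northeast.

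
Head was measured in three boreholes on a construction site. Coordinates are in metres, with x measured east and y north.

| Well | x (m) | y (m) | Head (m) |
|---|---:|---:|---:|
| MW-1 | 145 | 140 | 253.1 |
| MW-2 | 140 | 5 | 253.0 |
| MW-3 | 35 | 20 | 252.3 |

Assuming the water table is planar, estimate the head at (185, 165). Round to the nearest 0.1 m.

253.4 m

Taking MW-1 as reference: MW-2−MW-1 = (-5, -135, -0.1); MW-3−MW-1 = (-110, -120, -0.8).
Solve a·Δx + b·Δy = Δh: det = (-5)·(-120) − (-110)·(-135) = -14250.
∂h/∂x = [(-0.1)·(-120) − (-0.8)·(-135)] / -14250 = +0.006737
∂h/∂y = [(-5)·(-0.8) − (-110)·(-0.1)] / -14250 = +0.0004912
h(185, 165) = 253.1 + (+0.006737)·(40) + (+0.0004912)·(25) = 253.1 +0.269 +0.012 = 253.382 m.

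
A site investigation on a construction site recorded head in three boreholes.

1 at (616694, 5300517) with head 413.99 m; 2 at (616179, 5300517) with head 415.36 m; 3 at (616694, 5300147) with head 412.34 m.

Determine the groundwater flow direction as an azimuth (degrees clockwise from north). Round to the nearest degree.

149°

∂h/∂x = (415.36 − 413.99) / (616179 − 616694) = -0.002660
∂h/∂y = (412.34 − 413.99) / (5300147 − 5300517) = +0.004459
Flow direction (−∇h) has components (+0.002660 E, -0.004459 N).
Azimuth = atan2(E, N) = atan2(+0.002660, -0.004459) = 149.2° ≈ 149°.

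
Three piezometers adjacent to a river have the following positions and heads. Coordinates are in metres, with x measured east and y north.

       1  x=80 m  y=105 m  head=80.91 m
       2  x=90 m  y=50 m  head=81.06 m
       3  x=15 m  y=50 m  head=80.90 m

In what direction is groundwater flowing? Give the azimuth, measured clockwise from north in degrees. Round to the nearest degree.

Taking 1 as reference: 2−1 = (10, -55, +0.15); 3−1 = (-65, -55, -0.01).
Determinant of the coordinate differences = 10·(-55) − (-65)·(-55) = -4125.
∂h/∂x = [(+0.15)·(-55) − (-0.01)·(-55)] / -4125 = +0.002133
∂h/∂y = [10·(-0.01) − (-65)·(+0.15)] / -4125 = -0.002339
Flow direction (−∇h) has components (-0.002133 E, +0.002339 N).
Azimuth = atan2(E, N) = atan2(-0.002133, +0.002339) = 317.6° ≈ 318°.

318°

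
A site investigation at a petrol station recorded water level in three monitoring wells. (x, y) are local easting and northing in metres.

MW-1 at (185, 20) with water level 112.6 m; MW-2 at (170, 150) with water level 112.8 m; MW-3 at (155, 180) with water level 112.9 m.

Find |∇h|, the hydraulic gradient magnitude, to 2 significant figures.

With h = a·x + b·y + c and MW-1 as origin, the differences give:
  (-15)·a + 130·b = +0.2
  (-30)·a + 160·b = +0.3
Eliminate b (×160 and ×130, subtract): 1500·a = -7.00 → a = ∂h/∂x = -0.004667
Back-substitute: b = ∂h/∂y = +0.0010000.
|∇h| = √(-0.004667² + 0.0010000²) = 0.004773

0.0048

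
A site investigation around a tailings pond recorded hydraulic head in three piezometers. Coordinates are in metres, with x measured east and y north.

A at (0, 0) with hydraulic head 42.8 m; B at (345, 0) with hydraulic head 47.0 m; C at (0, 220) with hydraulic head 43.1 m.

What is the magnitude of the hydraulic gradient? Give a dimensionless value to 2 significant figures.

∂h/∂x = (47.0 − 42.8) / (345 − 0) = +0.01217
∂h/∂y = (43.1 − 42.8) / (220 − 0) = +0.001364
|∇h| = √(0.01217² + 0.001364²) = 0.01225

0.012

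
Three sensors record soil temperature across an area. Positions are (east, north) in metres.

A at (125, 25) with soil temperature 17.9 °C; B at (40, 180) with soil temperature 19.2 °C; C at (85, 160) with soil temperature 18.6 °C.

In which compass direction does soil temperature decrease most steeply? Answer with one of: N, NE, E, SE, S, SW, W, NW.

E

With T = a·x + b·y + c and A as origin, the differences give:
  (-85)·a + 155·b = +1.3
  (-40)·a + 135·b = +0.7
Eliminate b (×135 and ×155, subtract): -5275·a = 67.00 → a = ∂T/∂x = -0.01270
Back-substitute: b = ∂T/∂y = +0.001422.
Steepest decrease is along −∇f = (+0.01270 E, -0.001422 N) → east.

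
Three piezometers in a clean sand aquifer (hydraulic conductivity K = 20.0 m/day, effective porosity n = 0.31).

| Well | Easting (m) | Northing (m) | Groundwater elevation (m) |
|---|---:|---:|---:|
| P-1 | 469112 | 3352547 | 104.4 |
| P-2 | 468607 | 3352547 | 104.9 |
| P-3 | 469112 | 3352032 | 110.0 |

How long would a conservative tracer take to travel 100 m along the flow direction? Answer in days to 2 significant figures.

∂h/∂x = (104.9 − 104.4) / (468607 − 469112) = -0.0009901
∂h/∂y = (110.0 − 104.4) / (3352032 − 3352547) = -0.01087
|∇h| = √(-0.0009901² + -0.01087²) = 0.01091
Seepage velocity v = K·i/n = 20.0 × 0.01091 / 0.31 = 0.7039 m/day.
t = 100 / 0.7039 = 142.1 days.

140 days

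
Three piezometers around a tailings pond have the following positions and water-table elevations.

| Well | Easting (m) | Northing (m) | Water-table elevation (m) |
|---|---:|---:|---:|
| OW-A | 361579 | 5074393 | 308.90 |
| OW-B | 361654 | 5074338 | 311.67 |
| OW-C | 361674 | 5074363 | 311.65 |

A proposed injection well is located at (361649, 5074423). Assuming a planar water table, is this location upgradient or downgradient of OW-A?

upgradient

Three-point gradient (reference OW-A): Δ to OW-B = (75, -55, +2.77), Δ to OW-C = (95, -30, +2.75).
∂h/∂x = +0.02291, ∂h/∂y = -0.01913 (det = 2975).
Head at (361649, 5074423) = 308.90 + (+0.02291)·(70) + (-0.01913)·(30) = 309.93 m.
That is higher than the 308.90 m at OW-A, so the point is upgradient.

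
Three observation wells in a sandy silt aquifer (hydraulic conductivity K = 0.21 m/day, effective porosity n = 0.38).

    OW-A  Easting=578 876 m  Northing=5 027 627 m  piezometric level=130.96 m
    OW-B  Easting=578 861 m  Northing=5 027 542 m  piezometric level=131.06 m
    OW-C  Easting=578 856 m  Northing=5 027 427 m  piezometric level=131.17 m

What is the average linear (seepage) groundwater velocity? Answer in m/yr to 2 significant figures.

With h = a·x + b·y + c and OW-A as origin, the differences give:
  (-15)·a + (-85)·b = +0.10
  (-20)·a + (-200)·b = +0.21
Eliminate b (×(-200) and ×(-85), subtract): 1300·a = -2.150 → a = ∂h/∂x = -0.001654
Back-substitute: b = ∂h/∂y = -0.0008846.
|∇h| = √(-0.001654² + -0.0008846²) = 0.001876
Seepage velocity v = K·i/n = 0.21 × 0.001876 / 0.38 = 0.001037 m/day = 0.3788 m/yr.

0.38 m/yr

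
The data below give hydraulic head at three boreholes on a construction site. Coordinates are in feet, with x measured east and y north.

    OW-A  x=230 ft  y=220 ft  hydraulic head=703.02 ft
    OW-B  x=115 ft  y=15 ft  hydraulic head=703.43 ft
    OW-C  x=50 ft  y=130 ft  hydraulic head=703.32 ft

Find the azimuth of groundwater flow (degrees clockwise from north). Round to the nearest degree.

032°

Differences from OW-A: to OW-B (Δx, Δy, Δh) = (-115, -205, +0.41); to OW-C = (-180, -90, +0.30).
Solve a·Δx + b·Δy = Δh: det = (-115)·(-90) − (-180)·(-205) = -26550.
∂h/∂x = [(+0.41)·(-90) − (+0.30)·(-205)] / -26550 = -0.0009266
∂h/∂y = [(-115)·(+0.30) − (-180)·(+0.41)] / -26550 = -0.001480
Flow direction (−∇h) has components (+0.0009266 E, +0.001480 N).
Azimuth = atan2(E, N) = atan2(+0.0009266, +0.001480) = 32.0° ≈ 032°.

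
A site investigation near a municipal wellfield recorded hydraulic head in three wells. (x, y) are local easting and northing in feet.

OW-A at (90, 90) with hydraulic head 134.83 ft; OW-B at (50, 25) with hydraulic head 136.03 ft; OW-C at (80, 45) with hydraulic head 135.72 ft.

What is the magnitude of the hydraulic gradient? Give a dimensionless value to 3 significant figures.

Three-point gradient (reference OW-A): Δ to OW-B = (-40, -65, +1.20), Δ to OW-C = (-10, -45, +0.89).
∂h/∂x = +0.003348, ∂h/∂y = -0.02052 (det = 1150).
|∇h| = √(0.003348² + -0.02052²) = 0.02079

0.0208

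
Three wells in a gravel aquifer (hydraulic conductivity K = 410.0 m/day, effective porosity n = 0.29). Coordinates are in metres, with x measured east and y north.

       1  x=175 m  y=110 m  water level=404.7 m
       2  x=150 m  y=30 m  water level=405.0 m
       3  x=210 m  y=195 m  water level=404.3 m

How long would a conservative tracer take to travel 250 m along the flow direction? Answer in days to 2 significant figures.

18 days

Differences from 1: to 2 (Δx, Δy, Δh) = (-25, -80, +0.3); to 3 = (35, 85, -0.4).
Solve a·Δx + b·Δy = Δh: det = (-25)·85 − 35·(-80) = 675.
∂h/∂x = [(+0.3)·85 − (-0.4)·(-80)] / 675 = -0.009630
∂h/∂y = [(-25)·(-0.4) − 35·(+0.3)] / 675 = -0.0007407
|∇h| = √(-0.009630² + -0.0007407²) = 0.009658
Seepage velocity v = K·i/n = 410.0 × 0.009658 / 0.29 = 13.65 m/day.
t = 250 / 13.65 = 18.32 days.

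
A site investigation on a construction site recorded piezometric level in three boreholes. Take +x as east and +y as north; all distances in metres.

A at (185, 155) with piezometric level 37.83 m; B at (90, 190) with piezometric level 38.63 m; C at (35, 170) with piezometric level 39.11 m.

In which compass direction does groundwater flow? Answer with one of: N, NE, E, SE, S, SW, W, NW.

E

Differences from A: to B (Δx, Δy, Δh) = (-95, 35, +0.80); to C = (-150, 15, +1.28).
Determinant of the coordinate differences = (-95)·15 − (-150)·35 = 3825.
∂h/∂x = [(+0.80)·15 − (+1.28)·35] / 3825 = -0.008575
∂h/∂y = [(-95)·(+1.28) − (-150)·(+0.80)] / 3825 = -0.0004183
Flow = −∇h = (+0.008575 east, +0.0004183 north), which points east.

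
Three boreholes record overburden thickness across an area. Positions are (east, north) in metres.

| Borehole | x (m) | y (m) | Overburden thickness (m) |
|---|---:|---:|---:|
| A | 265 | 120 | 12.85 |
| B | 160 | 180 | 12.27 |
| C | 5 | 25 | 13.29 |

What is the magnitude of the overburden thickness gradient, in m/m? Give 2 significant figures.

0.0078 m/m

Three-point gradient (reference A): Δ to B = (-105, 60, -0.58), Δ to C = (-260, -95, +0.44).
∂d/∂x = +0.001122, ∂d/∂y = -0.007703 (det = 25575).
|∇f| = √(0.001122² + -0.007703²) = 0.007784 m/m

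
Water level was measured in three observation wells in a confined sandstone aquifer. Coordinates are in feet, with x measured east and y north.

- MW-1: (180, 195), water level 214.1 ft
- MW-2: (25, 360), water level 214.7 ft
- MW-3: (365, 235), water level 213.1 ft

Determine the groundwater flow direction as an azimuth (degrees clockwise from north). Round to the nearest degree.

Three-point gradient (reference MW-1): Δ to MW-2 = (-155, 165, +0.6), Δ to MW-3 = (185, 40, -1.0).
∂h/∂x = -0.005146, ∂h/∂y = -0.001198 (det = -36725).
Flow direction (−∇h) has components (+0.005146 E, +0.001198 N).
Azimuth = atan2(E, N) = atan2(+0.005146, +0.001198) = 76.9° ≈ 077°.

077°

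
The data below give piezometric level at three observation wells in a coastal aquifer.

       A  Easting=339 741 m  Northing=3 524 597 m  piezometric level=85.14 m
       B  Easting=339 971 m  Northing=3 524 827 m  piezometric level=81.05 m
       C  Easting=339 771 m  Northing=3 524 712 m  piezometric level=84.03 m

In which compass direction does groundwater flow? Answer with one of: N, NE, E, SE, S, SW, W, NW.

NE

Taking A as reference: B−A = (230, 230, -4.09); C−A = (30, 115, -1.11).
Determinant of the coordinate differences = 230·115 − 30·230 = 19550.
∂h/∂x = [(-4.09)·115 − (-1.11)·230] / 19550 = -0.01100
∂h/∂y = [230·(-1.11) − 30·(-4.09)] / 19550 = -0.006783
Flow = −∇h = (+0.01100 east, +0.006783 north), which points northeast.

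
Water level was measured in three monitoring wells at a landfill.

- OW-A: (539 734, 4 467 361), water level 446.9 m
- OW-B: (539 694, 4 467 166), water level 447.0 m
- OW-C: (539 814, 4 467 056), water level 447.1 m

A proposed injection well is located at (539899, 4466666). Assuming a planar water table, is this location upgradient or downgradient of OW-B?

Differences from OW-A: to OW-B (Δx, Δy, Δh) = (-40, -195, +0.1); to OW-C = (80, -305, +0.2).
Solve a·Δx + b·Δy = Δh: det = (-40)·(-305) − 80·(-195) = 27800.
∂h/∂x = [(+0.1)·(-305) − (+0.2)·(-195)] / 27800 = +0.0003058
∂h/∂y = [(-40)·(+0.2) − 80·(+0.1)] / 27800 = -0.0005755
Head at (539899, 4466666) = 446.9 + (+0.0003058)·(165) + (-0.0005755)·(-695) = 447.35 m.
That is higher than the 447.0 m at OW-B, so the point is upgradient.

upgradient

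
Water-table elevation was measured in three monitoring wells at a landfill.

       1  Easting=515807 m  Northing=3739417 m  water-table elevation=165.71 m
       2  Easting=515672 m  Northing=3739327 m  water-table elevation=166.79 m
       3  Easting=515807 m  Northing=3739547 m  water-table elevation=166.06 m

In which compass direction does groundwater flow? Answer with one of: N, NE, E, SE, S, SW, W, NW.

With h = a·x + b·y + c and 1 as origin, the differences give:
  (-135)·a + (-90)·b = +1.08
  0·a + 130·b = +0.35
Eliminate b (×130 and ×(-90), subtract): -17550·a = 171.900 → a = ∂h/∂x = -0.009795
Back-substitute: b = ∂h/∂y = +0.002692.
Flow = −∇h = (+0.009795 east, -0.002692 north), which points east.

E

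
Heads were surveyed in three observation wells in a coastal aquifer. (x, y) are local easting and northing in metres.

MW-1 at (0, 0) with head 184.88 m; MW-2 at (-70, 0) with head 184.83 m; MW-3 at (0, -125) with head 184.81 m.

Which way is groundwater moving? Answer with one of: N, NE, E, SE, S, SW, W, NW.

SW

∂h/∂x = (184.83 − 184.88) / (-70 − 0) = +0.0007143
∂h/∂y = (184.81 − 184.88) / (-125 − 0) = +0.0005600
Flow = −∇h = (-0.0007143 east, -0.0005600 north), which points southwest.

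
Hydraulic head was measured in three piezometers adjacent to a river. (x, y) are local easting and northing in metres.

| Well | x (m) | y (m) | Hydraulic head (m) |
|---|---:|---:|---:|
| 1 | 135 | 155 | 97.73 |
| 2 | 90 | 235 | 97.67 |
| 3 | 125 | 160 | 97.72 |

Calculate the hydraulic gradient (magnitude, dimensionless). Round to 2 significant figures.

Three-point gradient (reference 1): Δ to 2 = (-45, 80, -0.06), Δ to 3 = (-10, 5, -0.01).
∂h/∂x = +0.0008696, ∂h/∂y = -0.0002609 (det = 575).
|∇h| = √(0.0008696² + -0.0002609²) = 0.0009079

0.00091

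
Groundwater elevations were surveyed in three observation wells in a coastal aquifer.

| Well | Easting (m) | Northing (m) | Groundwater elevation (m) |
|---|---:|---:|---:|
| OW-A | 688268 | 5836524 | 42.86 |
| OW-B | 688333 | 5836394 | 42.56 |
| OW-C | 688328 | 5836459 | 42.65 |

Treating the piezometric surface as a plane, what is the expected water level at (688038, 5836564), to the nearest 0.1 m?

43.4 m

Three-point gradient (reference OW-A): Δ to OW-B = (65, -130, -0.30), Δ to OW-C = (60, -65, -0.21).
∂h/∂x = -0.002182, ∂h/∂y = +0.001217 (det = 3575).
h(688038, 5836564) = 42.86 + (-0.002182)·(-230) + (+0.001217)·(40) = 42.86 +0.502 +0.049 = 43.410 m.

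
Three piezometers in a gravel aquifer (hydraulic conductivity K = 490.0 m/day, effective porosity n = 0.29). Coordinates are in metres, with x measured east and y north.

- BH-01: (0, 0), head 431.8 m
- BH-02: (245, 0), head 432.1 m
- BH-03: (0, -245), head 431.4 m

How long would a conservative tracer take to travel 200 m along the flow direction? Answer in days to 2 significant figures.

58 days

∂h/∂x = (432.1 − 431.8) / (245 − 0) = +0.001224
∂h/∂y = (431.4 − 431.8) / (-245 − 0) = +0.001633
|∇h| = √(0.001224² + 0.001633²) = 0.002041
Seepage velocity v = K·i/n = 490.0 × 0.002041 / 0.29 = 3.449 m/day.
t = 200 / 3.449 = 57.99 days.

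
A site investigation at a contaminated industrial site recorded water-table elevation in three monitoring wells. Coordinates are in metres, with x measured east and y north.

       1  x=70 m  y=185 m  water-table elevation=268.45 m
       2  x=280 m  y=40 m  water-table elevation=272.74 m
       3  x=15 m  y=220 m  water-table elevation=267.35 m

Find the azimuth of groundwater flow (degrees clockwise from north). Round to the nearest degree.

298°

Taking 1 as reference: 2−1 = (210, -145, +4.29); 3−1 = (-55, 35, -1.10).
Solve a·Δx + b·Δy = Δh: det = 210·35 − (-55)·(-145) = -625.
∂h/∂x = [(+4.29)·35 − (-1.10)·(-145)] / -625 = +0.01496
∂h/∂y = [210·(-1.10) − (-55)·(+4.29)] / -625 = -0.007920
Flow direction (−∇h) has components (-0.01496 E, +0.007920 N).
Azimuth = atan2(E, N) = atan2(-0.01496, +0.007920) = 297.9° ≈ 298°.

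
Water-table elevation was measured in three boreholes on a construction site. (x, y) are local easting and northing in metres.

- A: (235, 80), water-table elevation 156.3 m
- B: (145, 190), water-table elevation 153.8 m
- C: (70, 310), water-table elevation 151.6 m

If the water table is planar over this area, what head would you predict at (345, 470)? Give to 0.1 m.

Differences from A: to B (Δx, Δy, Δh) = (-90, 110, -2.5); to C = (-165, 230, -4.7).
Determinant of the coordinate differences = (-90)·230 − (-165)·110 = -2550.
∂h/∂x = [(-2.5)·230 − (-4.7)·110] / -2550 = +0.02275
∂h/∂y = [(-90)·(-4.7) − (-165)·(-2.5)] / -2550 = -0.004118
h(345, 470) = 156.3 + (+0.02275)·(110) + (-0.004118)·(390) = 156.3 +2.502 -1.606 = 157.196 m.

157.2 m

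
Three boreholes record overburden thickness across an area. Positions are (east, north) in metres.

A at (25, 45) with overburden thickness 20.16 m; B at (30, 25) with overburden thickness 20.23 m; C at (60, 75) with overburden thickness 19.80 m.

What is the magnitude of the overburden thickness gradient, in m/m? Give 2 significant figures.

Taking A as reference: B−A = (5, -20, +0.07); C−A = (35, 30, -0.36).
Determinant of the coordinate differences = 5·30 − 35·(-20) = 850.
∂d/∂x = [(+0.07)·30 − (-0.36)·(-20)] / 850 = -0.006000
∂d/∂y = [5·(-0.36) − 35·(+0.07)] / 850 = -0.005000
|∇f| = √(-0.006000² + -0.005000²) = 0.00781 m/m

0.0078 m/m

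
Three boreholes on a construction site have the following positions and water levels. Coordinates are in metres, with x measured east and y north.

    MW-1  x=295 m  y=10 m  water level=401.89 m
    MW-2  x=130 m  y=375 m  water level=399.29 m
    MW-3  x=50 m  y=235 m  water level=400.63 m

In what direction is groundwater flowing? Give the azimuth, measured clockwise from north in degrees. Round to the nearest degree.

With h = a·x + b·y + c and MW-1 as origin, the differences give:
  (-165)·a + 365·b = -2.60
  (-245)·a + 225·b = -1.26
Eliminate b (×225 and ×365, subtract): 52300·a = -125.100 → a = ∂h/∂x = -0.002392
Back-substitute: b = ∂h/∂y = -0.008205.
Flow direction (−∇h) has components (+0.002392 E, +0.008205 N).
Azimuth = atan2(E, N) = atan2(+0.002392, +0.008205) = 16.3° ≈ 016°.

016°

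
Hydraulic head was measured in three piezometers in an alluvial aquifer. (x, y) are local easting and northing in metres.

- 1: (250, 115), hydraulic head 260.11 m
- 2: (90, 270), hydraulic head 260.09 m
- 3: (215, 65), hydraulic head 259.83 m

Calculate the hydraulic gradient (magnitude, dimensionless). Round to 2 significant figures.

0.0047

Three-point gradient (reference 1): Δ to 2 = (-160, 155, -0.02), Δ to 3 = (-35, -50, -0.28).
∂h/∂x = +0.003307, ∂h/∂y = +0.003285 (det = 13425).
|∇h| = √(0.003307² + 0.003285²) = 0.004661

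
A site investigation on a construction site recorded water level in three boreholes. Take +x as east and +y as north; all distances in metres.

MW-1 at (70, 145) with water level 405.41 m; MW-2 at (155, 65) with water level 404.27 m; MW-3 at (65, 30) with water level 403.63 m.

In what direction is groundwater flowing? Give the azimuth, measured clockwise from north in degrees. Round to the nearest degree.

With h = a·x + b·y + c and MW-1 as origin, the differences give:
  85·a + (-80)·b = -1.14
  (-5)·a + (-115)·b = -1.78
Eliminate b (×(-115) and ×(-80), subtract): -10175·a = -11.300 → a = ∂h/∂x = +0.001111
Back-substitute: b = ∂h/∂y = +0.01543.
Flow direction (−∇h) has components (-0.001111 E, -0.01543 N).
Azimuth = atan2(E, N) = atan2(-0.001111, -0.01543) = 184.1° ≈ 184°.

184°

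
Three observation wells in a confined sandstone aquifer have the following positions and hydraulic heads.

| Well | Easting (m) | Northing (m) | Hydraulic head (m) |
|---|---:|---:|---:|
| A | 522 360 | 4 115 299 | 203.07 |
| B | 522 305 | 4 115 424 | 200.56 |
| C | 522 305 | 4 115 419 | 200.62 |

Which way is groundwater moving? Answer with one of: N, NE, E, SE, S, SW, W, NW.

NW

Three-point gradient (reference A): Δ to B = (-55, 125, -2.51), Δ to C = (-55, 120, -2.45).
∂h/∂x = +0.01836, ∂h/∂y = -0.01200 (det = 275).
Flow = −∇h = (-0.01836 east, +0.01200 north), which points northwest.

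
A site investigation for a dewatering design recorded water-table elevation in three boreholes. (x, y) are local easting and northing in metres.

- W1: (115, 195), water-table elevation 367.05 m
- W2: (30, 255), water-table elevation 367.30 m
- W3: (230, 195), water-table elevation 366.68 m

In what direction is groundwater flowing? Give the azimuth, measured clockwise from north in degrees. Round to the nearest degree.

Differences from W1: to W2 (Δx, Δy, Δh) = (-85, 60, +0.25); to W3 = (115, 0, -0.37).
Solve a·Δx + b·Δy = Δh: det = (-85)·0 − 115·60 = -6900.
∂h/∂x = [(+0.25)·0 − (-0.37)·60] / -6900 = -0.003217
∂h/∂y = [(-85)·(-0.37) − 115·(+0.25)] / -6900 = -0.0003913
Flow direction (−∇h) has components (+0.003217 E, +0.0003913 N).
Azimuth = atan2(E, N) = atan2(+0.003217, +0.0003913) = 83.1° ≈ 083°.

083°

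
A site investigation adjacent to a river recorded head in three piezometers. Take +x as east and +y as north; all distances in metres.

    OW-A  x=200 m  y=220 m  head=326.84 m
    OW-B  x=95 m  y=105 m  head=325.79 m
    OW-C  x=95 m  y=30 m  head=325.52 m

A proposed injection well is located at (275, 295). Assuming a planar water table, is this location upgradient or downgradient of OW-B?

With h = a·x + b·y + c and OW-A as origin, the differences give:
  (-105)·a + (-115)·b = -1.05
  (-105)·a + (-190)·b = -1.32
Eliminate b (×(-190) and ×(-115), subtract): 7875·a = 47.700 → a = ∂h/∂x = +0.006057
Back-substitute: b = ∂h/∂y = +0.003600.
Head at (275, 295) = 326.84 + (+0.006057)·(75) + (+0.003600)·(75) = 327.56 m.
That is higher than the 325.79 m at OW-B, so the point is upgradient.

upgradient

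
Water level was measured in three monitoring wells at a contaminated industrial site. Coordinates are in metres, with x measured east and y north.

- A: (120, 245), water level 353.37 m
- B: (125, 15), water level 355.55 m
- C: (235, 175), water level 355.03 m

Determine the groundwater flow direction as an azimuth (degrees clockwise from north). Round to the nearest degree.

317°

Taking A as reference: B−A = (5, -230, +2.18); C−A = (115, -70, +1.66).
Determinant of the coordinate differences = 5·(-70) − 115·(-230) = 26100.
∂h/∂x = [(+2.18)·(-70) − (+1.66)·(-230)] / 26100 = +0.008782
∂h/∂y = [5·(+1.66) − 115·(+2.18)] / 26100 = -0.009287
Flow direction (−∇h) has components (-0.008782 E, +0.009287 N).
Azimuth = atan2(E, N) = atan2(-0.008782, +0.009287) = 316.6° ≈ 317°.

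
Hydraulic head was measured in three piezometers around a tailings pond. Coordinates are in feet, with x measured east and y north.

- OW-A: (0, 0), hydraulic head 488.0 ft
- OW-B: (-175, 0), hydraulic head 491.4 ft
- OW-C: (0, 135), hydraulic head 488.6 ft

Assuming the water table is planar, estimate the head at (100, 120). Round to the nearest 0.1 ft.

486.6 ft

∂h/∂x = (491.4 − 488.0) / (-175 − 0) = -0.01943
∂h/∂y = (488.6 − 488.0) / (135 − 0) = +0.004444
h(100, 120) = 488.0 + (-0.01943)·(100) + (+0.004444)·(120) = 488.0 -1.943 +0.533 = 486.590 ft.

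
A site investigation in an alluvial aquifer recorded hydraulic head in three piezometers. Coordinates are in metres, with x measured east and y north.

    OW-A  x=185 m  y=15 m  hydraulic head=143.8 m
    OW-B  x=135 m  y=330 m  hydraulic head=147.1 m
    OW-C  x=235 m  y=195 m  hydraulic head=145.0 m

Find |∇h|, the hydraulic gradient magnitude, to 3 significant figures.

0.0126

With h = a·x + b·y + c and OW-A as origin, the differences give:
  (-50)·a + 315·b = +3.3
  50·a + 180·b = +1.2
Eliminate b (×180 and ×315, subtract): -24750·a = 216.00 → a = ∂h/∂x = -0.008727
Back-substitute: b = ∂h/∂y = +0.009091.
|∇h| = √(-0.008727² + 0.009091²) = 0.0126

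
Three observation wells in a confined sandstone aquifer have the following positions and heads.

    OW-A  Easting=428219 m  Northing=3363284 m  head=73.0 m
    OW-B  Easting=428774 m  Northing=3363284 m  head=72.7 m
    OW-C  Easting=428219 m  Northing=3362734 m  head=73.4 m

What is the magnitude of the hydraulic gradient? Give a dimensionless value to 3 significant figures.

∂h/∂x = (72.7 − 73.0) / (428774 − 428219) = -0.0005405
∂h/∂y = (73.4 − 73.0) / (3362734 − 3363284) = -0.0007273
|∇h| = √(-0.0005405² + -0.0007273²) = 0.0009061

0.000906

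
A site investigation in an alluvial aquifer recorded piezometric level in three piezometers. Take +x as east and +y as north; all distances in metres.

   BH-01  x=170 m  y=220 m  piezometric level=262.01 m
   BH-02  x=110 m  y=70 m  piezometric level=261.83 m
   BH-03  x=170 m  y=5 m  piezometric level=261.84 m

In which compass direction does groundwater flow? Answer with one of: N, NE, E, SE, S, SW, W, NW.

SW

Taking BH-01 as reference: BH-02−BH-01 = (-60, -150, -0.18); BH-03−BH-01 = (0, -215, -0.17).
Determinant of the coordinate differences = (-60)·(-215) − 0·(-150) = 12900.
∂h/∂x = [(-0.18)·(-215) − (-0.17)·(-150)] / 12900 = +0.001023
∂h/∂y = [(-60)·(-0.17) − 0·(-0.18)] / 12900 = +0.0007907
Flow = −∇h = (-0.001023 east, -0.0007907 north), which points southwest.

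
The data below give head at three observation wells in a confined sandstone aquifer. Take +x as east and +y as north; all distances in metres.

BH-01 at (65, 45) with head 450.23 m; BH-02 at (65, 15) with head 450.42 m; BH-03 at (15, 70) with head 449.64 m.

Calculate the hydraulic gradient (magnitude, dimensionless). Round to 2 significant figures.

Differences from BH-01: to BH-02 (Δx, Δy, Δh) = (0, -30, +0.19); to BH-03 = (-50, 25, -0.59).
Solve a·Δx + b·Δy = Δh: det = 0·25 − (-50)·(-30) = -1500.
∂h/∂x = [(+0.19)·25 − (-0.59)·(-30)] / -1500 = +0.008633
∂h/∂y = [0·(-0.59) − (-50)·(+0.19)] / -1500 = -0.006333
|∇h| = √(0.008633² + -0.006333²) = 0.01071

0.011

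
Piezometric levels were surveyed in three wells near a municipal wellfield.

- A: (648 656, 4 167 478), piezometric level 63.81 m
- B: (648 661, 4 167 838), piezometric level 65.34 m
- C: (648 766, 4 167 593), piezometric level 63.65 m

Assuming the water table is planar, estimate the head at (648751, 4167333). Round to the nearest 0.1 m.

Differences from A: to B (Δx, Δy, Δh) = (5, 360, +1.53); to C = (110, 115, -0.16).
Solve a·Δx + b·Δy = Δh: det = 5·115 − 110·360 = -39025.
∂h/∂x = [(+1.53)·115 − (-0.16)·360] / -39025 = -0.005985
∂h/∂y = [5·(-0.16) − 110·(+1.53)] / -39025 = +0.004333
h(648751, 4167333) = 63.81 + (-0.005985)·(95) + (+0.004333)·(-145) = 63.81 -0.569 -0.628 = 62.613 m.

62.6 m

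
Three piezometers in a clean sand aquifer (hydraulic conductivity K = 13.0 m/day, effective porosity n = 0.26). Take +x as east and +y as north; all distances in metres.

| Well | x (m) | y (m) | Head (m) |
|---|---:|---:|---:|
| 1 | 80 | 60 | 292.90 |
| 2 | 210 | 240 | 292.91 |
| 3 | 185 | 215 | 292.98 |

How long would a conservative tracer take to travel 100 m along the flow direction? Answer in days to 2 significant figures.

160 days

Differences from 1: to 2 (Δx, Δy, Δh) = (130, 180, +0.01); to 3 = (105, 155, +0.08).
Determinant of the coordinate differences = 130·155 − 105·180 = 1250.
∂h/∂x = [(+0.01)·155 − (+0.08)·180] / 1250 = -0.01028
∂h/∂y = [130·(+0.08) − 105·(+0.01)] / 1250 = +0.007480
|∇h| = √(-0.01028² + 0.007480²) = 0.01271
Seepage velocity v = K·i/n = 13.0 × 0.01271 / 0.26 = 0.6355 m/day.
t = 100 / 0.6355 = 157.4 days.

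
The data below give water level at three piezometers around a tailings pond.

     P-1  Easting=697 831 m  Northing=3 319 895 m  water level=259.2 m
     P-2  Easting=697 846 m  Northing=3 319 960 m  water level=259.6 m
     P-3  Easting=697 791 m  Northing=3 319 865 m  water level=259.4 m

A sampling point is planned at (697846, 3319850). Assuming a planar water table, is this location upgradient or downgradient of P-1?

With h = a·x + b·y + c and P-1 as origin, the differences give:
  15·a + 65·b = +0.4
  (-40)·a + (-30)·b = +0.2
Eliminate b (×(-30) and ×65, subtract): 2150·a = -25.00 → a = ∂h/∂x = -0.01163
Back-substitute: b = ∂h/∂y = +0.008837.
Head at (697846, 3319850) = 259.2 + (-0.01163)·(15) + (+0.008837)·(-45) = 258.63 m.
That is lower than the 259.2 m at P-1, so the point is downgradient.

downgradient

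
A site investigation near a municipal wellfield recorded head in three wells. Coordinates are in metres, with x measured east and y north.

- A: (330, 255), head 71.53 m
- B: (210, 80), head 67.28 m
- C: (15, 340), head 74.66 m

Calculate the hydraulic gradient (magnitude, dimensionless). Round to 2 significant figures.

0.026

Taking A as reference: B−A = (-120, -175, -4.25); C−A = (-315, 85, +3.13).
Solve a·Δx + b·Δy = Δh: det = (-120)·85 − (-315)·(-175) = -65325.
∂h/∂x = [(-4.25)·85 − (+3.13)·(-175)] / -65325 = -0.002855
∂h/∂y = [(-120)·(+3.13) − (-315)·(-4.25)] / -65325 = +0.02624
|∇h| = √(-0.002855² + 0.02624²) = 0.02639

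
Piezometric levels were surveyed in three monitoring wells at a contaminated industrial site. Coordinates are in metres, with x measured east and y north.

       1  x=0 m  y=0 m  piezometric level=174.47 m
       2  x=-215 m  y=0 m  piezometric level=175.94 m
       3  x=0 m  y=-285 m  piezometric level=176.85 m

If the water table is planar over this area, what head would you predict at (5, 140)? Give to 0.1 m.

173.3 m

∂h/∂x = (175.94 − 174.47) / (-215 − 0) = -0.006837
∂h/∂y = (176.85 − 174.47) / (-285 − 0) = -0.008351
h(5, 140) = 174.47 + (-0.006837)·(5) + (-0.008351)·(140) = 174.47 -0.034 -1.169 = 173.267 m.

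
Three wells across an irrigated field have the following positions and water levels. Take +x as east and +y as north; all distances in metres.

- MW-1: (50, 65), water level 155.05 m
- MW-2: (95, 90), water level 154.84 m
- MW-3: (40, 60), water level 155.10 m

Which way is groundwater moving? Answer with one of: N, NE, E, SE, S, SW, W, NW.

SE

Three-point gradient (reference MW-1): Δ to MW-2 = (45, 25, -0.21), Δ to MW-3 = (-10, -5, +0.05).
∂h/∂x = -0.008000, ∂h/∂y = +0.006000 (det = 25).
Flow = −∇h = (+0.008000 east, -0.006000 north), which points southeast.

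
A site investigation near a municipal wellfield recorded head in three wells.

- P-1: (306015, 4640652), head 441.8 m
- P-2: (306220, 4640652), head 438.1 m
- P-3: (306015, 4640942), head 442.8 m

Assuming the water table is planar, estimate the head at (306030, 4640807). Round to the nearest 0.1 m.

∂h/∂x = (438.1 − 441.8) / (306220 − 306015) = -0.01805
∂h/∂y = (442.8 − 441.8) / (4640942 − 4640652) = +0.003448
h(306030, 4640807) = 441.8 + (-0.01805)·(15) + (+0.003448)·(155) = 441.8 -0.271 +0.534 = 442.064 m.

442.1 m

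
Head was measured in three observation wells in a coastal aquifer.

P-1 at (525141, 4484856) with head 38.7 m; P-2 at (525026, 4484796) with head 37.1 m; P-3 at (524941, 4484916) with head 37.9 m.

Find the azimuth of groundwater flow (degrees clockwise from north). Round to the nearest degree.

212°

Differences from P-1: to P-2 (Δx, Δy, Δh) = (-115, -60, -1.6); to P-3 = (-200, 60, -0.8).
Solve a·Δx + b·Δy = Δh: det = (-115)·60 − (-200)·(-60) = -18900.
∂h/∂x = [(-1.6)·60 − (-0.8)·(-60)] / -18900 = +0.007619
∂h/∂y = [(-115)·(-0.8) − (-200)·(-1.6)] / -18900 = +0.01206
Flow direction (−∇h) has components (-0.007619 E, -0.01206 N).
Azimuth = atan2(E, N) = atan2(-0.007619, -0.01206) = 212.3° ≈ 212°.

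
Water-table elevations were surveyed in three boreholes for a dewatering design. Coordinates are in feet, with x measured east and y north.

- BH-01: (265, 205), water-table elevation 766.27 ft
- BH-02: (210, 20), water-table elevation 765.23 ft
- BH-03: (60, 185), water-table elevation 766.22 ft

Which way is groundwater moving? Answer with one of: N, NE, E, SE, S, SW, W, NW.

S

With h = a·x + b·y + c and BH-01 as origin, the differences give:
  (-55)·a + (-185)·b = -1.04
  (-205)·a + (-20)·b = -0.05
Eliminate b (×(-20) and ×(-185), subtract): -36825·a = 11.550 → a = ∂h/∂x = -0.0003136
Back-substitute: b = ∂h/∂y = +0.005715.
Flow = −∇h = (+0.0003136 east, -0.005715 north), which points south.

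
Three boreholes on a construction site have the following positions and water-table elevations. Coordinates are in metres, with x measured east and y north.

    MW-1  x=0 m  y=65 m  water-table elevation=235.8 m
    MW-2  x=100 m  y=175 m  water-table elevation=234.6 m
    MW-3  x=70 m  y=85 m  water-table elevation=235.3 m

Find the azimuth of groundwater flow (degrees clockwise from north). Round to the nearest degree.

042°

Differences from MW-1: to MW-2 (Δx, Δy, Δh) = (100, 110, -1.2); to MW-3 = (70, 20, -0.5).
Solve a·Δx + b·Δy = Δh: det = 100·20 − 70·110 = -5700.
∂h/∂x = [(-1.2)·20 − (-0.5)·110] / -5700 = -0.005439
∂h/∂y = [100·(-0.5) − 70·(-1.2)] / -5700 = -0.005965
Flow direction (−∇h) has components (+0.005439 E, +0.005965 N).
Azimuth = atan2(E, N) = atan2(+0.005439, +0.005965) = 42.4° ≈ 042°.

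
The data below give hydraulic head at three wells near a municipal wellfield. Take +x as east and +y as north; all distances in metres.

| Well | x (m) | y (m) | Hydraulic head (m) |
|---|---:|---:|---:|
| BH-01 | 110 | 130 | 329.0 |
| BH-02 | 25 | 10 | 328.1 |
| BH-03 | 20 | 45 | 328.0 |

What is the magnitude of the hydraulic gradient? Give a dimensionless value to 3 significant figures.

Differences from BH-01: to BH-02 (Δx, Δy, Δh) = (-85, -120, -0.9); to BH-03 = (-90, -85, -1.0).
Solve a·Δx + b·Δy = Δh: det = (-85)·(-85) − (-90)·(-120) = -3575.
∂h/∂x = [(-0.9)·(-85) − (-1.0)·(-120)] / -3575 = +0.01217
∂h/∂y = [(-85)·(-1.0) − (-90)·(-0.9)] / -3575 = -0.001119
|∇h| = √(0.01217² + -0.001119²) = 0.01222

0.0122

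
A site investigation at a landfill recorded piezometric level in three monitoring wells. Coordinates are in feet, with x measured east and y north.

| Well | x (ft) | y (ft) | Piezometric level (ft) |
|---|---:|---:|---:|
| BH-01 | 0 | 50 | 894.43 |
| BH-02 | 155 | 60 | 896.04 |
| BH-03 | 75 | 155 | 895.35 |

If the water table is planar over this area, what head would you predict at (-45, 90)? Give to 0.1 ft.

894.0 ft

Taking BH-01 as reference: BH-02−BH-01 = (155, 10, +1.61); BH-03−BH-01 = (75, 105, +0.92).
Determinant of the coordinate differences = 155·105 − 75·10 = 15525.
∂h/∂x = [(+1.61)·105 − (+0.92)·10] / 15525 = +0.01030
∂h/∂y = [155·(+0.92) − 75·(+1.61)] / 15525 = +0.001407
h(-45, 90) = 894.43 + (+0.01030)·(-45) + (+0.001407)·(40) = 894.43 -0.463 +0.056 = 894.023 ft.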